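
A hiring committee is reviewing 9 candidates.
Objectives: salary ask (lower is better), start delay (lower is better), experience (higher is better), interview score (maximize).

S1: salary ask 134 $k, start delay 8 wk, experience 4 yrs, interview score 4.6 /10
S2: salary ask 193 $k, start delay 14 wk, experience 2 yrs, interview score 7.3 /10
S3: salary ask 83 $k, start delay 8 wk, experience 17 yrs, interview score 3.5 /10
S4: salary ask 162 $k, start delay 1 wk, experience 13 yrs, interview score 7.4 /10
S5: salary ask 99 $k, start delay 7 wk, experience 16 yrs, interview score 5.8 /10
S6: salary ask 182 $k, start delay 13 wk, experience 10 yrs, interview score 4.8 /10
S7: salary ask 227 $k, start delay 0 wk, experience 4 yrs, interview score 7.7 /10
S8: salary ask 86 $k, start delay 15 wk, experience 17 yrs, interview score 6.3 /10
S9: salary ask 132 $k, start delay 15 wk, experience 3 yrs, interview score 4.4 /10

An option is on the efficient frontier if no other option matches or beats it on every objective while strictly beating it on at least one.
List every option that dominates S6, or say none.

S4, S5

S4: salary ask 162≤182, start delay 1≤13, experience 13≥10, interview score 7.4≥4.8 — dominates S6.
S5: salary ask 99≤182, start delay 7≤13, experience 16≥10, interview score 5.8≥4.8 — dominates S6.
Others (S1, S2, S3, S7, S8, S9) are each worse than S6 on at least one objective.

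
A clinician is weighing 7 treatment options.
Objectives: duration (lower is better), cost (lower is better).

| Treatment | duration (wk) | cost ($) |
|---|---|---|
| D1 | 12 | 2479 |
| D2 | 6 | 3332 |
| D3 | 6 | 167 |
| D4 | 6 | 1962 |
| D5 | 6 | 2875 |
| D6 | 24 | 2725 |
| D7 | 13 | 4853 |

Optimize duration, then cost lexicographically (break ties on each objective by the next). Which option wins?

First minimize duration: best is 6, kept {D2, D3, D4, D5}.
Then minimize cost: best is 167, kept {D3}.

D3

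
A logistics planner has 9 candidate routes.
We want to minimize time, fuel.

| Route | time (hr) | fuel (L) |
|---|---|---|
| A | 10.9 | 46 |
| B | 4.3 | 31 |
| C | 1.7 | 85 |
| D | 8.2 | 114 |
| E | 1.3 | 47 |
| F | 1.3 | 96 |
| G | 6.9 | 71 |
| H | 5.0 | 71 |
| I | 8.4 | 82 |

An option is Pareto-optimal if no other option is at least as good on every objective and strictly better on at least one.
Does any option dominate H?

Yes

B vs H: time 4.3≤5.0, fuel 31≤71 — B is at least as good on every objective and strictly better on at least one, so B dominates H.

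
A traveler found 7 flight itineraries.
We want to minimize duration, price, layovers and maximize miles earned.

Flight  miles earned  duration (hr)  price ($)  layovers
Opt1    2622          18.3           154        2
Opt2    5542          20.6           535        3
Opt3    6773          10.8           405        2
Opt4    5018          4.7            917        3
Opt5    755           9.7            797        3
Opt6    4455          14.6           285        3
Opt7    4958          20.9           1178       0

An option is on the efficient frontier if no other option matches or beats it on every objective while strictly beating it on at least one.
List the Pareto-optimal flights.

Opt1: not dominated (best price).
Opt2: dominated by Opt3 (miles earned 6773≥5542, duration 10.8≤20.6, price 405≤535, layovers 2≤3).
Opt3: not dominated (best miles earned).
Opt4: not dominated (best duration).
Opt5: not dominated.
Opt6: not dominated.
Opt7: not dominated (best layovers).

Opt1, Opt3, Opt4, Opt5, Opt6, Opt7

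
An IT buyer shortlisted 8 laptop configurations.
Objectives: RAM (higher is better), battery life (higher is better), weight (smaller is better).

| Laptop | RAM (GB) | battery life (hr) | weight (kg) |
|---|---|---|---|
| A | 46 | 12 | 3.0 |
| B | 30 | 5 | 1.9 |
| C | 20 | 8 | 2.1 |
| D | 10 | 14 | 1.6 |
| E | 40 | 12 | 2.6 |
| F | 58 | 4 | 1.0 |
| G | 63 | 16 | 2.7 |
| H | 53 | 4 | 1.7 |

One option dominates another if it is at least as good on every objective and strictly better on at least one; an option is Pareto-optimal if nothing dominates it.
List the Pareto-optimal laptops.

B, C, D, E, F, G

A: dominated by G (RAM 63≥46, battery life 16≥12, weight 2.7≤3.0).
B: not dominated.
C: not dominated.
D: not dominated.
E: not dominated.
F: not dominated (best weight).
G: not dominated (best RAM).
H: dominated by F (RAM 58≥53, battery life 4≥4, weight 1.0≤1.7).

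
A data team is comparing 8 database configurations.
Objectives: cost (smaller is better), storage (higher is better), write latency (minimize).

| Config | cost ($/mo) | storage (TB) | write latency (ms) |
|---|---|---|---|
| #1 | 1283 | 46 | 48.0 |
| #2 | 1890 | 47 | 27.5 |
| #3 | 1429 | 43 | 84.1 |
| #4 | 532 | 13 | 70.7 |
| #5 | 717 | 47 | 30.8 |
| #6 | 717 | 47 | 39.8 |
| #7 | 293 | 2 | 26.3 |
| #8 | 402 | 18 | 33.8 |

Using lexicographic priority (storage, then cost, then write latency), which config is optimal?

#5

First maximize storage: best is 47, kept {#2, #5, #6}.
Then minimize cost: best is 717, kept {#5, #6}.
Then minimize write latency: best is 30.8, kept {#5}.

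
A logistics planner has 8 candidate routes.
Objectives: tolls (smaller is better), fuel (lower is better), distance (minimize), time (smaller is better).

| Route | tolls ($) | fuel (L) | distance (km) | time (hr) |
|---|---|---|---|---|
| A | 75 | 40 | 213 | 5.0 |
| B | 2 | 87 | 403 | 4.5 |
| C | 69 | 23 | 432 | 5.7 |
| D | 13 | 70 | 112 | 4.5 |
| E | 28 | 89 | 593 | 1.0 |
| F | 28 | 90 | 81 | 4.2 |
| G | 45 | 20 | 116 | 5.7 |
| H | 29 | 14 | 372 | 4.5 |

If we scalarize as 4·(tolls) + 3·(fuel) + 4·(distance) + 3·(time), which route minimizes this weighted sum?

F

A: 4·75 + 3·40 + 4·213 + 3·5.0 = 1287.0
B: 4·2 + 3·87 + 4·403 + 3·4.5 = 1894.5
C: 4·69 + 3·23 + 4·432 + 3·5.7 = 2090.1
D: 4·13 + 3·70 + 4·112 + 3·4.5 = 723.5
E: 4·28 + 3·89 + 4·593 + 3·1.0 = 2754.0
F: 4·28 + 3·90 + 4·81 + 3·4.2 = 718.6
G: 4·45 + 3·20 + 4·116 + 3·5.7 = 721.1
H: 4·29 + 3·14 + 4·372 + 3·4.5 = 1659.5
Lowest: F at 718.6.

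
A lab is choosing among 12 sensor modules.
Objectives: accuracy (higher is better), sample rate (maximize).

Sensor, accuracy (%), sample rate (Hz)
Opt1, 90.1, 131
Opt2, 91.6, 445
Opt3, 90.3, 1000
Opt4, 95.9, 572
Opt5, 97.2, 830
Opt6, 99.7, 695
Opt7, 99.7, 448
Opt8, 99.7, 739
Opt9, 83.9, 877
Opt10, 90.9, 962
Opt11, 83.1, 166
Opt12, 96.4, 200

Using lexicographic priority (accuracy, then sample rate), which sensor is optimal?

Opt8

First maximize accuracy: best is 99.7, kept {Opt6, Opt7, Opt8}.
Then maximize sample rate: best is 739, kept {Opt8}.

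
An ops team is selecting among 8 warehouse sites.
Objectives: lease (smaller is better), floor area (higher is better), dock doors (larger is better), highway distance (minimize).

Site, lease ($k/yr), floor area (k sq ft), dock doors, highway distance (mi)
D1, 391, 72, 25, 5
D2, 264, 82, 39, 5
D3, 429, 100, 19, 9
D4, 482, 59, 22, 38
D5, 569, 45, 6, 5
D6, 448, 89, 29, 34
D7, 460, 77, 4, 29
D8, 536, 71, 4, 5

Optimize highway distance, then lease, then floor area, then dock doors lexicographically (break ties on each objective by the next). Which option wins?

D2

First minimize highway distance: best is 5, kept {D1, D2, D5, D8}.
Then minimize lease: best is 264, kept {D2}.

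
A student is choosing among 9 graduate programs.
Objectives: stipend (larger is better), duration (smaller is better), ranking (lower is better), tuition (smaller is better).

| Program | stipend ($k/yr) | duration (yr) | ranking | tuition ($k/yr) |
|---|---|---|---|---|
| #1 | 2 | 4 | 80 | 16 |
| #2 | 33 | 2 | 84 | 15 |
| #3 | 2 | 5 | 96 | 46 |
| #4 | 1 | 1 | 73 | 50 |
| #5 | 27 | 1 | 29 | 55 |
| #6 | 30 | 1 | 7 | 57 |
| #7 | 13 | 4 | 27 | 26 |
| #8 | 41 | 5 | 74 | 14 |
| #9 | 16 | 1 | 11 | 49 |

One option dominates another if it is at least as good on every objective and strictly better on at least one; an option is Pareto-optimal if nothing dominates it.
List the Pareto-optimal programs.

#1: not dominated.
#2: not dominated.
#3: dominated by #1 (stipend 2≥2, duration 4≤5, ranking 80≤96, tuition 16≤46).
#4: dominated by #9 (stipend 16≥1, duration 1≤1, ranking 11≤73, tuition 49≤50).
#5: not dominated.
#6: not dominated (best ranking).
#7: not dominated.
#8: not dominated (best stipend).
#9: not dominated.

#1, #2, #5, #6, #7, #8, #9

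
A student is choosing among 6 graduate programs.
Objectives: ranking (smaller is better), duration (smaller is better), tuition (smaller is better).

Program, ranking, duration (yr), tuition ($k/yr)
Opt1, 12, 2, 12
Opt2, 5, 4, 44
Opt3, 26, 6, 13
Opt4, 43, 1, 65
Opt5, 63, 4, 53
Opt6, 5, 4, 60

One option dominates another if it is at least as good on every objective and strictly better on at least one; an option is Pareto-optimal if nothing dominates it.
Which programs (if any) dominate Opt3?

Opt1

Opt1: ranking 12≤26, duration 2≤6, tuition 12≤13 — dominates Opt3.
Others (Opt2, Opt4, Opt5, Opt6) are each worse than Opt3 on at least one objective.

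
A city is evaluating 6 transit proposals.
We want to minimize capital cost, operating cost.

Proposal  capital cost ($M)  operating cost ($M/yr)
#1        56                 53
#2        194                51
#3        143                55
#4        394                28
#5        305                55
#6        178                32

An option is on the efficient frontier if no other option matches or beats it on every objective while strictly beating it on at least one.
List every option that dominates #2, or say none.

#6: capital cost 178≤194, operating cost 32≤51 — dominates #2.
Others (#1, #3, #4, #5) are each worse than #2 on at least one objective.

#6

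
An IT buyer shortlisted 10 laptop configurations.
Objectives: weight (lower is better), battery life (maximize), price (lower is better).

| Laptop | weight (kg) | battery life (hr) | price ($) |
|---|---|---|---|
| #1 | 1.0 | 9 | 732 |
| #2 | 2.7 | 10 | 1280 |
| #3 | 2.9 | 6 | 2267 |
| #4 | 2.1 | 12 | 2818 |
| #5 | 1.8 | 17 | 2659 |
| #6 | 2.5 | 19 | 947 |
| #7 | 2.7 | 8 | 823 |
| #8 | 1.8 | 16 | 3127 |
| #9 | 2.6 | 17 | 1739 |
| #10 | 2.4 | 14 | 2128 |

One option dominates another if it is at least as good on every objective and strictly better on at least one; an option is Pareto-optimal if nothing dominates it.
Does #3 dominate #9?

No

#3 vs #9: #3 is worse on weight (2.9 vs 2.6), so it does not dominate #9.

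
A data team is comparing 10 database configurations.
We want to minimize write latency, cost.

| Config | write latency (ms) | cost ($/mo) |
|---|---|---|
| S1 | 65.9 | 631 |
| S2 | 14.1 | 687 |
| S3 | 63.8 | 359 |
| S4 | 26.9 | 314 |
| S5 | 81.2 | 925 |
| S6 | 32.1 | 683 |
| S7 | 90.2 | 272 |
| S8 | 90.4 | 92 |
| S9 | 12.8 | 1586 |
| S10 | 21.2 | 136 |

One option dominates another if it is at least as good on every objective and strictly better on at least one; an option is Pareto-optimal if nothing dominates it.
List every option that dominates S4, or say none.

S10: write latency 21.2≤26.9, cost 136≤314 — dominates S4.
Others (S1, S2, S3, S5, S6, S7, S8, S9) are each worse than S4 on at least one objective.

S10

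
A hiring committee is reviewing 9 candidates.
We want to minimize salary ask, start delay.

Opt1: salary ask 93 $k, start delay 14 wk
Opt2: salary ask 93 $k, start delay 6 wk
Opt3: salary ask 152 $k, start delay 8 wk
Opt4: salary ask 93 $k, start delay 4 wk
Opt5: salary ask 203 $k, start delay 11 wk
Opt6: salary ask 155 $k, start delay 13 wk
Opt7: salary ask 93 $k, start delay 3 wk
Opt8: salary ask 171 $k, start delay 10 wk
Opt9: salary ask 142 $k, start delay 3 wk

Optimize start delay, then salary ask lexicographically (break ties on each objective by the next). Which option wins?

Opt7

First minimize start delay: best is 3, kept {Opt7, Opt9}.
Then minimize salary ask: best is 93, kept {Opt7}.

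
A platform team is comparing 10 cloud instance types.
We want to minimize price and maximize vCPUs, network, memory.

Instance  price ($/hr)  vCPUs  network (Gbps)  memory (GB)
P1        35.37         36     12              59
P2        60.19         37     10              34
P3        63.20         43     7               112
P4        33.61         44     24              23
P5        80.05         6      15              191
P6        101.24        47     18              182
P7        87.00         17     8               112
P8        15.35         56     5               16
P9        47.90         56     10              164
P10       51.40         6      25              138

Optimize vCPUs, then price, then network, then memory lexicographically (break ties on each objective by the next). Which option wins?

P8

First maximize vCPUs: best is 56, kept {P8, P9}.
Then minimize price: best is 15.35, kept {P8}.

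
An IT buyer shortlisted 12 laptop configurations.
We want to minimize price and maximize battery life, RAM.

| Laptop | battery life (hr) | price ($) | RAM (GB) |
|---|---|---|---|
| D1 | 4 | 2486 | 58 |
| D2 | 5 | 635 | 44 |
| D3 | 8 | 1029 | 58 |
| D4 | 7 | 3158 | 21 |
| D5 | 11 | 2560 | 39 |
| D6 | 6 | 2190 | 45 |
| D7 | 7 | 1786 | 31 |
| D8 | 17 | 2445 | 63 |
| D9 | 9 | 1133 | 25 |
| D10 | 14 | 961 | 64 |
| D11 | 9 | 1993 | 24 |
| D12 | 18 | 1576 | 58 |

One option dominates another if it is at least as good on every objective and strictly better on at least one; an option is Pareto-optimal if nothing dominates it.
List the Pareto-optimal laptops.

D1: dominated by D3 (battery life 8≥4, price 1029≤2486, RAM 58≥58).
D2: not dominated (best price).
D3: dominated by D10 (battery life 14≥8, price 961≤1029, RAM 64≥58).
D4: dominated by D3 (battery life 8≥7, price 1029≤3158, RAM 58≥21).
D5: dominated by D8 (battery life 17≥11, price 2445≤2560, RAM 63≥39).
D6: dominated by D3 (battery life 8≥6, price 1029≤2190, RAM 58≥45).
D7: dominated by D3 (battery life 8≥7, price 1029≤1786, RAM 58≥31).
D8: not dominated.
D9: dominated by D10 (battery life 14≥9, price 961≤1133, RAM 64≥25).
D10: not dominated (best RAM).
D11: dominated by D9 (battery life 9≥9, price 1133≤1993, RAM 25≥24).
D12: not dominated (best battery life).

D2, D8, D10, D12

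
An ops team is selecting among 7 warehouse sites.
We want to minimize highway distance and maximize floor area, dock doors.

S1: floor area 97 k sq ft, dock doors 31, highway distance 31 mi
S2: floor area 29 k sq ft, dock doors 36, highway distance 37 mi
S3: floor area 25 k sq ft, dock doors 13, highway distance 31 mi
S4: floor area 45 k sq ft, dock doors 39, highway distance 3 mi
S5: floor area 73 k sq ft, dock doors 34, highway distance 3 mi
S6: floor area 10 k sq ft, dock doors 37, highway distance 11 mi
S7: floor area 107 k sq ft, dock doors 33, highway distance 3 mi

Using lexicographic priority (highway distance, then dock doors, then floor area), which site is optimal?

S4

First minimize highway distance: best is 3, kept {S4, S5, S7}.
Then maximize dock doors: best is 39, kept {S4}.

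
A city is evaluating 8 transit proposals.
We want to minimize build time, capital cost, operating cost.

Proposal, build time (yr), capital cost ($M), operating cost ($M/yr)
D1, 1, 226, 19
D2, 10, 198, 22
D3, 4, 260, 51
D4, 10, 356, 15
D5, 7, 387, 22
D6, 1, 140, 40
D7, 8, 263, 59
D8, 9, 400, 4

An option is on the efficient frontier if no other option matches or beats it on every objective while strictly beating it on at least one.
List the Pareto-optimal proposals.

D1: not dominated.
D2: not dominated.
D3: dominated by D1 (build time 1≤4, capital cost 226≤260, operating cost 19≤51).
D4: not dominated.
D5: dominated by D1 (build time 1≤7, capital cost 226≤387, operating cost 19≤22).
D6: not dominated (best capital cost).
D7: dominated by D1 (build time 1≤8, capital cost 226≤263, operating cost 19≤59).
D8: not dominated (best operating cost).

D1, D2, D4, D6, D8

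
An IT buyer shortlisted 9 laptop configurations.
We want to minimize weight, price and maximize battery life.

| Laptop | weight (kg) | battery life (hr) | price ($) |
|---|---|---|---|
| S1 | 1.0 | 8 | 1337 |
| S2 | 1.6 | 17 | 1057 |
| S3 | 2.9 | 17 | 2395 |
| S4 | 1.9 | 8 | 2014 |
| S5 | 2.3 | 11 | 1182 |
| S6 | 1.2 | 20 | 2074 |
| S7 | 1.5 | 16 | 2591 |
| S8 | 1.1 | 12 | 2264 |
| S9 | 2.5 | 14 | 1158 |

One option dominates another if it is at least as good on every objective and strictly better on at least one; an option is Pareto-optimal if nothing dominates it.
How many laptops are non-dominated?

S1: not dominated (best weight).
S2: not dominated (best price).
S3: dominated by S2 (weight 1.6≤2.9, battery life 17≥17, price 1057≤2395).
S4: dominated by S1 (weight 1.0≤1.9, battery life 8≥8, price 1337≤2014).
S5: dominated by S2 (weight 1.6≤2.3, battery life 17≥11, price 1057≤1182).
S6: not dominated (best battery life).
S7: dominated by S6 (weight 1.2≤1.5, battery life 20≥16, price 2074≤2591).
S8: not dominated.
S9: dominated by S2 (weight 1.6≤2.5, battery life 17≥14, price 1057≤1158).
Pareto-optimal: S1, S2, S6, S8 → 4.

4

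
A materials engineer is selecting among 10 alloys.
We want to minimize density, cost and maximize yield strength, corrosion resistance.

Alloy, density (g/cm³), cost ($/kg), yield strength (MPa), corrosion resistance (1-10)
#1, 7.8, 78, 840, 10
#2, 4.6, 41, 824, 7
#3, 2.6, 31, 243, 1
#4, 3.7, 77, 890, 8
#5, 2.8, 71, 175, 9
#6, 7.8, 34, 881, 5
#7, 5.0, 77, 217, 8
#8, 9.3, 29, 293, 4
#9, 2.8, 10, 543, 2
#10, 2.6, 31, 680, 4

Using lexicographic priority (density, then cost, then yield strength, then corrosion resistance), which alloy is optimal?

First minimize density: best is 2.6, kept {#3, #10}.
Then minimize cost: best is 31, kept {#3, #10}.
Then maximize yield strength: best is 680, kept {#10}.

#10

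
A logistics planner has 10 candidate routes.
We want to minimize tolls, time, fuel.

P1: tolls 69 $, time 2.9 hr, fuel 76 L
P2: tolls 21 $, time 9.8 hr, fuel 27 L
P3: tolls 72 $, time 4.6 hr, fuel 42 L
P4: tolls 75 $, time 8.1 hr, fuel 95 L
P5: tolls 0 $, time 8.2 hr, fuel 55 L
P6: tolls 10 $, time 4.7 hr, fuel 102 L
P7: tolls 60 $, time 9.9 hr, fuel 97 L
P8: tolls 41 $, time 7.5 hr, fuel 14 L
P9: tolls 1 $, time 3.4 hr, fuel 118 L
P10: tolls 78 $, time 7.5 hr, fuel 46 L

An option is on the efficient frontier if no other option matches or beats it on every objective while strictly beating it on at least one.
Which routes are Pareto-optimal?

P1: not dominated (best time).
P2: not dominated.
P3: not dominated.
P4: dominated by P1 (tolls 69≤75, time 2.9≤8.1, fuel 76≤95).
P5: not dominated (best tolls).
P6: not dominated.
P7: dominated by P2 (tolls 21≤60, time 9.8≤9.9, fuel 27≤97).
P8: not dominated (best fuel).
P9: not dominated.
P10: dominated by P3 (tolls 72≤78, time 4.6≤7.5, fuel 42≤46).

P1, P2, P3, P5, P6, P8, P9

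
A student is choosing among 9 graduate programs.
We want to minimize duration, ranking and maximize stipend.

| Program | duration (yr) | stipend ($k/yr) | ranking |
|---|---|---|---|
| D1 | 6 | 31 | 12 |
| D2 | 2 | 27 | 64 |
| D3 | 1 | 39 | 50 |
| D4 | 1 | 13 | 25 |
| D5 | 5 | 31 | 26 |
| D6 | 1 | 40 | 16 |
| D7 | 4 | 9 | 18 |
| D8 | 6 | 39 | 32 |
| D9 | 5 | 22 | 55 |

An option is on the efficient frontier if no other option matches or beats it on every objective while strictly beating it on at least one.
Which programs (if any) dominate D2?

D3, D6

D3: duration 1≤2, stipend 39≥27, ranking 50≤64 — dominates D2.
D6: duration 1≤2, stipend 40≥27, ranking 16≤64 — dominates D2.
Others (D1, D4, D5, D7, D8, D9) are each worse than D2 on at least one objective.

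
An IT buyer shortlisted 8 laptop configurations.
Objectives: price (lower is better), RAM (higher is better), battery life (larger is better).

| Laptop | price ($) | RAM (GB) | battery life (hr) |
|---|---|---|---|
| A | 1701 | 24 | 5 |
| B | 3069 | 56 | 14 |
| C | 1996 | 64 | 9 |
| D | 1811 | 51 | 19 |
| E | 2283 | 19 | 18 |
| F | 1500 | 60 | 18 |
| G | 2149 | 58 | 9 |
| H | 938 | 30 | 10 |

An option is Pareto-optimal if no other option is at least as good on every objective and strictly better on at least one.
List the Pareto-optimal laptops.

A: dominated by F (price 1500≤1701, RAM 60≥24, battery life 18≥5).
B: dominated by F (price 1500≤3069, RAM 60≥56, battery life 18≥14).
C: not dominated (best RAM).
D: not dominated (best battery life).
E: dominated by D (price 1811≤2283, RAM 51≥19, battery life 19≥18).
F: not dominated.
G: dominated by C (price 1996≤2149, RAM 64≥58, battery life 9≥9).
H: not dominated (best price).

C, D, F, H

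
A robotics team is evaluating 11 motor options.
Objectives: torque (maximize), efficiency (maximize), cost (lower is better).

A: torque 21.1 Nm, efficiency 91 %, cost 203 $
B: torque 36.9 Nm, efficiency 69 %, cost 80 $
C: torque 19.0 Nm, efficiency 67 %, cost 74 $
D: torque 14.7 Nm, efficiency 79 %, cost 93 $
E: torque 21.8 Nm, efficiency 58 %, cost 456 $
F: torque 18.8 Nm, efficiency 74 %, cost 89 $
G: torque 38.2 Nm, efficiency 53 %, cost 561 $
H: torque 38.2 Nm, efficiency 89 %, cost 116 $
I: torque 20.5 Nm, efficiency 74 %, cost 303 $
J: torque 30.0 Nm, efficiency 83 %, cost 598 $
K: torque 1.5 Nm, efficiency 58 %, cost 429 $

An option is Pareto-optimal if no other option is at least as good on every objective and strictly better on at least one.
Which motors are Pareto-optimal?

A, B, C, D, F, H

A: not dominated (best efficiency).
B: not dominated.
C: not dominated (best cost).
D: not dominated.
E: dominated by B (torque 36.9≥21.8, efficiency 69≥58, cost 80≤456).
F: not dominated.
G: dominated by H (torque 38.2≥38.2, efficiency 89≥53, cost 116≤561).
H: not dominated.
I: dominated by A (torque 21.1≥20.5, efficiency 91≥74, cost 203≤303).
J: dominated by H (torque 38.2≥30.0, efficiency 89≥83, cost 116≤598).
K: dominated by A (torque 21.1≥1.5, efficiency 91≥58, cost 203≤429).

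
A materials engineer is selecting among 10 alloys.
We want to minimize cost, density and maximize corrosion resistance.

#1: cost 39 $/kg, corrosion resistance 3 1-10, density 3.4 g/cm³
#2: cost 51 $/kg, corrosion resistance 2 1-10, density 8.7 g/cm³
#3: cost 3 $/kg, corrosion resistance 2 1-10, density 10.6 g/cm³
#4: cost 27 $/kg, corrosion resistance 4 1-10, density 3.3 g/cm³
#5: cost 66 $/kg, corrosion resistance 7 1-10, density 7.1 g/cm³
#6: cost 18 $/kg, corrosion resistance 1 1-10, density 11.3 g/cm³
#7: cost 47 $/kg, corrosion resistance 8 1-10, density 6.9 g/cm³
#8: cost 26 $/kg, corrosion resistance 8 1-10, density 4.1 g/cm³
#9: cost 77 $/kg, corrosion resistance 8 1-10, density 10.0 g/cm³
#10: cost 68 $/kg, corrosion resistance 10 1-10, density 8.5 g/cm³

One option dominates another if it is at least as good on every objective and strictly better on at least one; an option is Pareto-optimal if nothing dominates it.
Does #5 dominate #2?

No

#5 vs #2: #5 is worse on cost (66 vs 51), so it does not dominate #2.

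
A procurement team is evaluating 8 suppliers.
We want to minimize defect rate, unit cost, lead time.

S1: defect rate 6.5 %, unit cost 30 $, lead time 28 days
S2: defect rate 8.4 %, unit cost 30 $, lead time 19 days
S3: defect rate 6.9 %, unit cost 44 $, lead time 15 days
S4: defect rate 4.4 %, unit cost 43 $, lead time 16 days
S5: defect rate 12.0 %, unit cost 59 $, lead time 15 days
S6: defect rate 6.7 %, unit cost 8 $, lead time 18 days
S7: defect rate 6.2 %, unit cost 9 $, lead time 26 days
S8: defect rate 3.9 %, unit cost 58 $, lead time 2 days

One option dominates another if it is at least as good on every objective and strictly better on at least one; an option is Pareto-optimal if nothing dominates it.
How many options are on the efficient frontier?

S1: dominated by S7 (defect rate 6.2≤6.5, unit cost 9≤30, lead time 26≤28).
S2: dominated by S6 (defect rate 6.7≤8.4, unit cost 8≤30, lead time 18≤19).
S3: not dominated.
S4: not dominated.
S5: dominated by S3 (defect rate 6.9≤12.0, unit cost 44≤59, lead time 15≤15).
S6: not dominated (best unit cost).
S7: not dominated.
S8: not dominated (best defect rate).
Pareto-optimal: S3, S4, S6, S7, S8 → 5.

5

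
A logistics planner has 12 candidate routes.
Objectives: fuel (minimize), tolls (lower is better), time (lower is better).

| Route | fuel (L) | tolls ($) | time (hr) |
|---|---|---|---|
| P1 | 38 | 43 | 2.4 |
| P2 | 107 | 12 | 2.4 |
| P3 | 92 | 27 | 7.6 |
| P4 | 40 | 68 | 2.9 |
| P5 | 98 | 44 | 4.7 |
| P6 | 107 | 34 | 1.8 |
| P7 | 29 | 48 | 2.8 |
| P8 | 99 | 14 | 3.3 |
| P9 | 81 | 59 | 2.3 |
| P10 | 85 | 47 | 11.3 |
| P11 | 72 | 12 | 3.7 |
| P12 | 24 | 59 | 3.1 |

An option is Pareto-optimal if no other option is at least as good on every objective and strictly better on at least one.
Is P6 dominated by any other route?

No

P1: worse on tolls (43 vs 34).
P2: worse on time (2.4 vs 1.8).
P3: worse on time (7.6 vs 1.8).
P4: worse on tolls (68 vs 34).
P5: worse on tolls (44 vs 34).
P7: worse on tolls (48 vs 34).
P8: worse on time (3.3 vs 1.8).
P9: worse on tolls (59 vs 34).
P10: worse on tolls (47 vs 34).
P11: worse on time (3.7 vs 1.8).
P12: worse on tolls (59 vs 34).
No option is at least as good as P6 on every objective and strictly better on one.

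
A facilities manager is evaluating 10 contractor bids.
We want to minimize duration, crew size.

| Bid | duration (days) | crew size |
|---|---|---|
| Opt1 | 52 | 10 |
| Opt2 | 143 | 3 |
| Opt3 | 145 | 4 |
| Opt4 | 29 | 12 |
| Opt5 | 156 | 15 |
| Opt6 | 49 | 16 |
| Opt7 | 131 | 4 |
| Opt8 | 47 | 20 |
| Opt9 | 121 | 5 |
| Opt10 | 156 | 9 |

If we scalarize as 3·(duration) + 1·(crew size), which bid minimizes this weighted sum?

Opt4

Opt1: 3·52 + 1·10 = 166
Opt2: 3·143 + 1·3 = 432
Opt3: 3·145 + 1·4 = 439
Opt4: 3·29 + 1·12 = 99
Opt5: 3·156 + 1·15 = 483
Opt6: 3·49 + 1·16 = 163
Opt7: 3·131 + 1·4 = 397
Opt8: 3·47 + 1·20 = 161
Opt9: 3·121 + 1·5 = 368
Opt10: 3·156 + 1·9 = 477
Lowest: Opt4 at 99.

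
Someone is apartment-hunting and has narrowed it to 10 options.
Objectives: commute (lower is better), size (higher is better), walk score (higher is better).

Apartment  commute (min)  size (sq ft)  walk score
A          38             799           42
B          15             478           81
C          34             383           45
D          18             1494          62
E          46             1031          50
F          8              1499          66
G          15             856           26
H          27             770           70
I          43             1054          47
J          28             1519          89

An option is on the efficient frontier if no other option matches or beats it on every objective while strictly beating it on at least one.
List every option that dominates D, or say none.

F: commute 8≤18, size 1499≥1494, walk score 66≥62 — dominates D.
Others (A, B, C, E, G, H, I, J) are each worse than D on at least one objective.

F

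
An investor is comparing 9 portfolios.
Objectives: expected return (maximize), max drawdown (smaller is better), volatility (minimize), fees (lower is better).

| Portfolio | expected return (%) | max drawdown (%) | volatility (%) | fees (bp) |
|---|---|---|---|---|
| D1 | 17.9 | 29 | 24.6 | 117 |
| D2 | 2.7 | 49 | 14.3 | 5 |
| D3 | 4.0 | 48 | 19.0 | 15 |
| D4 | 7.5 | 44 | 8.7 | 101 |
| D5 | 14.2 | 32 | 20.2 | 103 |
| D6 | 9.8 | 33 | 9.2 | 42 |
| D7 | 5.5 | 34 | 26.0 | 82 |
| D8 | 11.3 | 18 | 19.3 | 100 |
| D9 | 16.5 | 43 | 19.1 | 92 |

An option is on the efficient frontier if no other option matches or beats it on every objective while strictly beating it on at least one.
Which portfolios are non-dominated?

D1, D2, D3, D4, D5, D6, D8, D9

D1: not dominated (best expected return).
D2: not dominated (best fees).
D3: not dominated.
D4: not dominated (best volatility).
D5: not dominated.
D6: not dominated.
D7: dominated by D6 (expected return 9.8≥5.5, max drawdown 33≤34, volatility 9.2≤26.0, fees 42≤82).
D8: not dominated (best max drawdown).
D9: not dominated.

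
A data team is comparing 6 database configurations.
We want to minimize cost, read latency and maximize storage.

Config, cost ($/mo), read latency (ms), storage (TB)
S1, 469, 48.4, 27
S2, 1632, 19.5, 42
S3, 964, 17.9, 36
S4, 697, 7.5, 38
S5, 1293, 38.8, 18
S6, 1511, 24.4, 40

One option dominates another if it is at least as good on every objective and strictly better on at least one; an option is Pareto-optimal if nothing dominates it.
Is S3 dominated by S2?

S2 vs S3: S2 is worse on cost (1632 vs 964), so it does not dominate S3.

No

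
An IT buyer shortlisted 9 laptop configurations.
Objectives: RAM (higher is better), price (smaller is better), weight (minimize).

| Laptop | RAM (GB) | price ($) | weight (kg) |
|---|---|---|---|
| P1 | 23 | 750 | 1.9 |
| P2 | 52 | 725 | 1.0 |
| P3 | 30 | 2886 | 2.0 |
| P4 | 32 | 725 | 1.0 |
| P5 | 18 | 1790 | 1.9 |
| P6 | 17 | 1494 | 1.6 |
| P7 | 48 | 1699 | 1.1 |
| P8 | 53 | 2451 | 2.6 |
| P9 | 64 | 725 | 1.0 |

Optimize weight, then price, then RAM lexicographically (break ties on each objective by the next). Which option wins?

P9

First minimize weight: best is 1.0, kept {P2, P4, P9}.
Then minimize price: best is 725, kept {P2, P4, P9}.
Then maximize RAM: best is 64, kept {P9}.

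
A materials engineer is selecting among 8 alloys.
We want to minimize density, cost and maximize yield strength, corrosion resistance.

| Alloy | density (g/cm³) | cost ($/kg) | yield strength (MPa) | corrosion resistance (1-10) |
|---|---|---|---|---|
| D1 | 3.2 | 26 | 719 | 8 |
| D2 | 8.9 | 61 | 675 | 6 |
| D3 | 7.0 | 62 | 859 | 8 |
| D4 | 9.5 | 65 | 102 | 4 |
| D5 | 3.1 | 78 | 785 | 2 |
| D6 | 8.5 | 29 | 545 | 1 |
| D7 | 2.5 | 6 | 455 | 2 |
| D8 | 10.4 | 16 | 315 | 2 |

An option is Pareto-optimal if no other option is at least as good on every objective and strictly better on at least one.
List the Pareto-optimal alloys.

D1: not dominated.
D2: dominated by D1 (density 3.2≤8.9, cost 26≤61, yield strength 719≥675, corrosion resistance 8≥6).
D3: not dominated (best yield strength).
D4: dominated by D1 (density 3.2≤9.5, cost 26≤65, yield strength 719≥102, corrosion resistance 8≥4).
D5: not dominated.
D6: dominated by D1 (density 3.2≤8.5, cost 26≤29, yield strength 719≥545, corrosion resistance 8≥1).
D7: not dominated (best density).
D8: dominated by D7 (density 2.5≤10.4, cost 6≤16, yield strength 455≥315, corrosion resistance 2≥2).

D1, D3, D5, D7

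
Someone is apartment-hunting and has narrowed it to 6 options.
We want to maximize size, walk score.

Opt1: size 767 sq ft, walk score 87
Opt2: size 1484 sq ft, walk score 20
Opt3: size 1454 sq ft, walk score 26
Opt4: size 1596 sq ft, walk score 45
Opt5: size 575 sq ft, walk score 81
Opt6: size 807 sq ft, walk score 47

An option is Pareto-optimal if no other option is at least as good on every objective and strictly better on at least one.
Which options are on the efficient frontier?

Opt1: not dominated (best walk score).
Opt2: dominated by Opt4 (size 1596≥1484, walk score 45≥20).
Opt3: dominated by Opt4 (size 1596≥1454, walk score 45≥26).
Opt4: not dominated (best size).
Opt5: dominated by Opt1 (size 767≥575, walk score 87≥81).
Opt6: not dominated.

Opt1, Opt4, Opt6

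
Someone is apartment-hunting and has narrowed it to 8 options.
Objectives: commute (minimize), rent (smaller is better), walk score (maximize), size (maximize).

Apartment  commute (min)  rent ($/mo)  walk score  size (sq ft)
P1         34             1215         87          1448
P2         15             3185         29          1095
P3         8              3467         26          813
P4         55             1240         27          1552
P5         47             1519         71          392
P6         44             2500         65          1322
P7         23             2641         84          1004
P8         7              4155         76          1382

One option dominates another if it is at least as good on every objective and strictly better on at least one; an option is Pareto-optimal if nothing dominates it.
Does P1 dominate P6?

Yes

P1 vs P6: commute 34≤44, rent 1215≤2500, walk score 87≥65, size 1448≥1322 — P1 is at least as good on every objective with at least one strict improvement.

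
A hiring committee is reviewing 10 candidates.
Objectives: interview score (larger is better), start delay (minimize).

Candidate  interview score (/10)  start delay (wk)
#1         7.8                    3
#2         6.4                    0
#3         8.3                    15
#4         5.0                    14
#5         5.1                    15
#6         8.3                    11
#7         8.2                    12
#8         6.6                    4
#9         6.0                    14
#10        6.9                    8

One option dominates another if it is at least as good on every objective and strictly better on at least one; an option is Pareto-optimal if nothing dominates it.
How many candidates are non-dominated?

#1: not dominated.
#2: not dominated (best start delay).
#3: dominated by #6 (interview score 8.3≥8.3, start delay 11≤15).
#4: dominated by #1 (interview score 7.8≥5.0, start delay 3≤14).
#5: dominated by #1 (interview score 7.8≥5.1, start delay 3≤15).
#6: not dominated.
#7: dominated by #6 (interview score 8.3≥8.2, start delay 11≤12).
#8: dominated by #1 (interview score 7.8≥6.6, start delay 3≤4).
#9: dominated by #1 (interview score 7.8≥6.0, start delay 3≤14).
#10: dominated by #1 (interview score 7.8≥6.9, start delay 3≤8).
Pareto-optimal: #1, #2, #6 → 3.

3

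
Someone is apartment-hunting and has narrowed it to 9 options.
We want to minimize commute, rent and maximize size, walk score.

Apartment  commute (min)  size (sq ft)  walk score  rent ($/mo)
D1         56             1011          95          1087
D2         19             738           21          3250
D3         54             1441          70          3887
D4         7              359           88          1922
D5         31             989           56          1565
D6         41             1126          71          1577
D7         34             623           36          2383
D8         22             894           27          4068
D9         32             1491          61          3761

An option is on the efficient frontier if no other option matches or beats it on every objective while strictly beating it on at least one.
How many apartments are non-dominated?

8

D1: not dominated (best walk score).
D2: not dominated.
D3: not dominated.
D4: not dominated (best commute).
D5: not dominated.
D6: not dominated.
D7: dominated by D5 (commute 31≤34, size 989≥623, walk score 56≥36, rent 1565≤2383).
D8: not dominated.
D9: not dominated (best size).
Pareto-optimal: D1, D2, D3, D4, D5, D6, D8, D9 → 8.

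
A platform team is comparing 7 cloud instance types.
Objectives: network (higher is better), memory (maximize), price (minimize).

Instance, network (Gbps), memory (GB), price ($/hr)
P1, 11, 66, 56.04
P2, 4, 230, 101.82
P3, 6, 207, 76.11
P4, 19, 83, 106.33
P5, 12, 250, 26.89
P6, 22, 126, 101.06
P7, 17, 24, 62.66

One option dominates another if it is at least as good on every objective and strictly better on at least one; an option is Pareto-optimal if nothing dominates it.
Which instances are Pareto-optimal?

P5, P6, P7

P1: dominated by P5 (network 12≥11, memory 250≥66, price 26.89≤56.04).
P2: dominated by P5 (network 12≥4, memory 250≥230, price 26.89≤101.82).
P3: dominated by P5 (network 12≥6, memory 250≥207, price 26.89≤76.11).
P4: dominated by P6 (network 22≥19, memory 126≥83, price 101.06≤106.33).
P5: not dominated (best memory).
P6: not dominated (best network).
P7: not dominated.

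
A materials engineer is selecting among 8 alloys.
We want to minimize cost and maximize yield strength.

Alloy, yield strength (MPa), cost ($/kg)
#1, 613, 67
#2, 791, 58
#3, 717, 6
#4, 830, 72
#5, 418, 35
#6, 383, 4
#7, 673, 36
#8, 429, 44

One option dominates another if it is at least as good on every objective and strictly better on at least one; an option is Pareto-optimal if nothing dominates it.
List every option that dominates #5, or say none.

#3: yield strength 717≥418, cost 6≤35 — dominates #5.
Others (#1, #2, #4, #6, #7, #8) are each worse than #5 on at least one objective.

#3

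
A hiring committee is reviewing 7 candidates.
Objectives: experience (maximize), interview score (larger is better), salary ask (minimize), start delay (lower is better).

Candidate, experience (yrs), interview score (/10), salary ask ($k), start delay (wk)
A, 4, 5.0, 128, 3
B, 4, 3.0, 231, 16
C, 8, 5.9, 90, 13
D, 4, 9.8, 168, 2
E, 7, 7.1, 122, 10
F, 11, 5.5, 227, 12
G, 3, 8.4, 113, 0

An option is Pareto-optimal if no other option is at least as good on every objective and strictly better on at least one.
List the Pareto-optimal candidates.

A, C, D, E, F, G

A: not dominated.
B: dominated by A (experience 4≥4, interview score 5.0≥3.0, salary ask 128≤231, start delay 3≤16).
C: not dominated (best salary ask).
D: not dominated (best interview score).
E: not dominated.
F: not dominated (best experience).
G: not dominated (best start delay).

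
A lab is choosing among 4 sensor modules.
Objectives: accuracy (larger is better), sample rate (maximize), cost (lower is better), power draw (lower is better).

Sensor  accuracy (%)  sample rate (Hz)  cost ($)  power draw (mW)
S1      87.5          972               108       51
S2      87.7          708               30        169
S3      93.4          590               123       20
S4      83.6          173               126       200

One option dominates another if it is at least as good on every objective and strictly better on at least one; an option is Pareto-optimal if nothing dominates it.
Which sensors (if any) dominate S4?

S1, S2, S3

S1: accuracy 87.5≥83.6, sample rate 972≥173, cost 108≤126, power draw 51≤200 — dominates S4.
S2: accuracy 87.7≥83.6, sample rate 708≥173, cost 30≤126, power draw 169≤200 — dominates S4.
S3: accuracy 93.4≥83.6, sample rate 590≥173, cost 123≤126, power draw 20≤200 — dominates S4.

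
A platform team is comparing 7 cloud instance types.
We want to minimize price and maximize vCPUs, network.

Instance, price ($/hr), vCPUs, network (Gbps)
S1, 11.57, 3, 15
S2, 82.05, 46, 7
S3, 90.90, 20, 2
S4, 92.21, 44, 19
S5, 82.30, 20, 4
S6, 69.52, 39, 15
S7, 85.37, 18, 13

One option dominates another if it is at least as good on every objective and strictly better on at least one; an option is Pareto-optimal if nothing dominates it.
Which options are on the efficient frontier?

S1, S2, S4, S6

S1: not dominated (best price).
S2: not dominated (best vCPUs).
S3: dominated by S2 (price 82.05≤90.90, vCPUs 46≥20, network 7≥2).
S4: not dominated (best network).
S5: dominated by S2 (price 82.05≤82.30, vCPUs 46≥20, network 7≥4).
S6: not dominated.
S7: dominated by S6 (price 69.52≤85.37, vCPUs 39≥18, network 15≥13).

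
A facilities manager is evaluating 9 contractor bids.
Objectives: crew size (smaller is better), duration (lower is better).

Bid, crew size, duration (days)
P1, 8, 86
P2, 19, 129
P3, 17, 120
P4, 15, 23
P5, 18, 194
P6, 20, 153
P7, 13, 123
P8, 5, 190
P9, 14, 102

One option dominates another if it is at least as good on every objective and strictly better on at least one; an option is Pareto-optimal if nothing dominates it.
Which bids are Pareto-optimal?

P1: not dominated.
P2: dominated by P1 (crew size 8≤19, duration 86≤129).
P3: dominated by P1 (crew size 8≤17, duration 86≤120).
P4: not dominated (best duration).
P5: dominated by P1 (crew size 8≤18, duration 86≤194).
P6: dominated by P1 (crew size 8≤20, duration 86≤153).
P7: dominated by P1 (crew size 8≤13, duration 86≤123).
P8: not dominated (best crew size).
P9: dominated by P1 (crew size 8≤14, duration 86≤102).

P1, P4, P8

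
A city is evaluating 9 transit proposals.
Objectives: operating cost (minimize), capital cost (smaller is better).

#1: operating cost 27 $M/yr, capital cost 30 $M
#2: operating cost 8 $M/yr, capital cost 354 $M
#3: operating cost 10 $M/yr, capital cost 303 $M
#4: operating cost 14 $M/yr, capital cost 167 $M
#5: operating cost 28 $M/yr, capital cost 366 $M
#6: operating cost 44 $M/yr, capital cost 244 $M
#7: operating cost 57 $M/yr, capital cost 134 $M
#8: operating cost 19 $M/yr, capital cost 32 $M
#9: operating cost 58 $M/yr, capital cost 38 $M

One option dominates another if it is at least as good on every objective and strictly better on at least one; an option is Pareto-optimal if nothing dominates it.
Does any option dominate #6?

#1 vs #6: operating cost 27≤44, capital cost 30≤244 — #1 is at least as good on every objective and strictly better on at least one, so #1 dominates #6.

Yes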